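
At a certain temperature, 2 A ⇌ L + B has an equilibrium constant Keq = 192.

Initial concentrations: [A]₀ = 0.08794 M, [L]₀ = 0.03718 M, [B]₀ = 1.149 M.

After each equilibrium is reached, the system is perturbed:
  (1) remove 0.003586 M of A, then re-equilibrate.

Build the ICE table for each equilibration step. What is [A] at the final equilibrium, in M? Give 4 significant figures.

Q₀ = 5.524 vs Keq = 192 ⇒ Q<K, forward
Step 1:
                    A           L           B
  init        0.08794     0.03718       1.149
  Δ          -0.06707     0.03354     0.03354
  eq          0.02087     0.07072       1.183
  solve Keq expr → x = 0.03354; check Q = 192
Then remove 0.003586 M of A.
Step 2:
                    A           L           B
  init        0.01728     0.07072       1.183
  Δ          0.003325   -0.001662   -0.001662
  eq          0.02061     0.06905       1.181
  solve Keq expr → x = -0.001662; check Q = 192

[A]_eq = 0.02061 M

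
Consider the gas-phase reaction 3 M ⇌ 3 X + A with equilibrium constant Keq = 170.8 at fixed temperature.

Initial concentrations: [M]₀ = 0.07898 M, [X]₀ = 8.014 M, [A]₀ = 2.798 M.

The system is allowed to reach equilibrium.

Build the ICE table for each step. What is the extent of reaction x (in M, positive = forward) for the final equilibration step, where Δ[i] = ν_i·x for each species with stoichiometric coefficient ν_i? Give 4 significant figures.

Q₀ = 2.9231e+06 vs Keq = 170.8 ⇒ Q>K, reverse
Step 1:
                   M          X          A
  init       0.07898      8.014      2.798
  Δ            1.477     -1.477    -0.4925
  eq           1.556      6.537      2.306
  solve Keq expr → x = -0.4925; check Q = 170.8

x = -0.4925 M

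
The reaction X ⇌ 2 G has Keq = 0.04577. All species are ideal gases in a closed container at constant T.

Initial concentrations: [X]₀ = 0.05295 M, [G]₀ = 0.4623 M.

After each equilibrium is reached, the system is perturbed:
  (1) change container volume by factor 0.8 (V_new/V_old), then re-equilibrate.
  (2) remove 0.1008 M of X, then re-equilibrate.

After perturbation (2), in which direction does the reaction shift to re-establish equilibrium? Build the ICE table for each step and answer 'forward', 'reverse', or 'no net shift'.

Direction: reverse

Q₀ = 4.036 vs Keq = 0.04577 ⇒ Q>K, reverse
Step 1:
                  X         G
  Initial   0.05295    0.4623
  Change     0.1796   -0.3591
  Equil      0.2325    0.1032
  solve Keq expr → x = -0.1796; check Q = 0.04577
Then change container volume by factor 0.8 (V_new/V_old).
Step 2:
                  X         G
  Initial    0.2906     0.129
  Change   0.006196  -0.01239
  Equil      0.2968    0.1166
  solve Keq expr → x = -0.006196; check Q = 0.04577
Then remove 0.1008 M of X.
Step 3:
                  X         G
  Initial     0.196    0.1166
  Change   0.009754  -0.01951
  Equil      0.2058   0.09705
  solve Keq expr → x = -0.009754; check Q = 0.04577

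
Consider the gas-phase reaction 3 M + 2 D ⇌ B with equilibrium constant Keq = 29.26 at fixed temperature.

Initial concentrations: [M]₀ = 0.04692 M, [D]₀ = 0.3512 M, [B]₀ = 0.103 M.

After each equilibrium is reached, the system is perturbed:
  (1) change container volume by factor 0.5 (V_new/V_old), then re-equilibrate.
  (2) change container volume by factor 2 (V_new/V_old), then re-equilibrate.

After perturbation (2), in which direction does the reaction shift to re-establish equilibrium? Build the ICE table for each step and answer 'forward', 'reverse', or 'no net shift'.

Direction: reverse

Q₀ = 8085 vs Keq = 29.26 ⇒ Q>K, reverse
Step 1:
                    M           D           B
  Initial     0.04692      0.3512       0.103
  Change       0.1563      0.1042    -0.05209
  Equil        0.2032      0.4554     0.05091
  solve Keq expr → x = -0.05209; check Q = 29.26
Then change container volume by factor 0.5 (V_new/V_old).
Step 2:
                    M           D           B
  Initial      0.4064      0.9108      0.1018
  Change      -0.1956     -0.1304     0.06519
  Equil        0.2108      0.7804       0.167
  solve Keq expr → x = 0.06519; check Q = 29.26
Then change container volume by factor 2 (V_new/V_old).
Step 3:
                    M           D           B
  Initial      0.1054      0.3902      0.0835
  Change      0.09778     0.06519    -0.03259
  Equil        0.2032      0.4554     0.05091
  solve Keq expr → x = -0.03259; check Q = 29.26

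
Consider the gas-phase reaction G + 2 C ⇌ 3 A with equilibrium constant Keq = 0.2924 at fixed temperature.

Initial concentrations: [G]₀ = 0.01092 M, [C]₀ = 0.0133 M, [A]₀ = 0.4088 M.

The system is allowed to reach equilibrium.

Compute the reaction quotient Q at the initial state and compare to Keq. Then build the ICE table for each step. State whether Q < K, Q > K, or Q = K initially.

Q₀ = 3.5368e+04; Q > K (proceeds reverse)

Q₀ = 3.5368e+04 vs Keq = 0.2924 ⇒ Q>K, reverse
Step 1:
                  G         C         A
  Initial   0.01092    0.0133    0.4088
  Change    0.09875    0.1975   -0.2963
  Equil      0.1097    0.2108    0.1125
  solve Keq expr → x = -0.09875; check Q = 0.2924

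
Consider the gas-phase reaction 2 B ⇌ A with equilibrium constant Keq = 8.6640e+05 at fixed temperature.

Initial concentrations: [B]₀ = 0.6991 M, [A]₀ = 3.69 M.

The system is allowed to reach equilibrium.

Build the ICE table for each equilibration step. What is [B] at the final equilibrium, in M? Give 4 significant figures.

[B]_eq = 0.002159 M

Q₀ = 7.55 vs Keq = 8.6640e+05 ⇒ Q<K, forward
Step 1:
                   B          A
  I           0.6991       3.69
  C          -0.6969     0.3485
  E         0.002159      4.038
  solve Keq expr → x = 0.3485; check Q = 8.6640e+05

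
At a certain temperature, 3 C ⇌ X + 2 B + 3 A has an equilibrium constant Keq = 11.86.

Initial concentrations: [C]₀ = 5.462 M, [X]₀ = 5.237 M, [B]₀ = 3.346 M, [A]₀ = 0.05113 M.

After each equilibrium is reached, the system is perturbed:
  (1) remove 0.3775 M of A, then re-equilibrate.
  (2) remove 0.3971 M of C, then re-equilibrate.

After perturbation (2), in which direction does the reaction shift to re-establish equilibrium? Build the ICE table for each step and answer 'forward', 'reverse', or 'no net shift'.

Direction: reverse

Q₀ = 4.8096e-05 vs Keq = 11.86 ⇒ Q<K, forward
Step 1:
                   C          X          B          A
  init         5.462      5.237      3.346    0.05113
  Δ           -1.703     0.5678      1.136      1.703
  eq           3.759      5.805      4.482      1.755
  solve Keq expr → x = 0.5678; check Q = 11.86
Then remove 0.3775 M of A.
Step 2:
                   C          X          B          A
  init         3.759      5.805      4.482      1.377
  Δ          -0.2279    0.07597     0.1519     0.2279
  eq           3.531      5.881      4.634      1.605
  solve Keq expr → x = 0.07597; check Q = 11.86
Then remove 0.3971 M of C.
Step 3:
                   C          X          B          A
  init         3.134      5.881      4.634      1.605
  Δ            0.111     -0.037     -0.074     -0.111
  eq           3.245      5.844       4.56      1.494
  solve Keq expr → x = -0.037; check Q = 11.86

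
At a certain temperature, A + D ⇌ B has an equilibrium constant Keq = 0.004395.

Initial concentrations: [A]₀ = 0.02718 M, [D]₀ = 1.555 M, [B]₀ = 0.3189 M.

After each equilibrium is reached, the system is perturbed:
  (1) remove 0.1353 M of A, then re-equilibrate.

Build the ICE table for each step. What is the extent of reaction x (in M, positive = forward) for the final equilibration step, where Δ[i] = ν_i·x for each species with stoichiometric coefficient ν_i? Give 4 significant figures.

x = -0.001103 M

Q₀ = 7.545 vs Keq = 0.004395 ⇒ Q>K, reverse
Step 1:
                   A          D          B
  init       0.02718      1.555     0.3189
  Δ           0.3161     0.3161    -0.3161
  eq          0.3433      1.871   0.002823
  solve Keq expr → x = -0.3161; check Q = 0.004395
Then remove 0.1353 M of A.
Step 2:
                   A          D          B
  init         0.208      1.871   0.002823
  Δ         0.001103   0.001103  -0.001103
  eq          0.2091      1.872    0.00172
  solve Keq expr → x = -0.001103; check Q = 0.004395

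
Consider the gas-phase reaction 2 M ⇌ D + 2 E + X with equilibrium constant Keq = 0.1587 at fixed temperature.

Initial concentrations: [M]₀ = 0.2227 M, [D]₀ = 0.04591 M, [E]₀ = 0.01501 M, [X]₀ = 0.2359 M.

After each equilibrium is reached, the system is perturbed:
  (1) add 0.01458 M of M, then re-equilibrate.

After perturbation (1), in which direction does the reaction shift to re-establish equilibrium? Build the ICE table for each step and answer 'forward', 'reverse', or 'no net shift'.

Direction: forward

Q₀ = 4.9199e-05 vs Keq = 0.1587 ⇒ Q<K, forward
Step 1:
                  M         D         E         X
  Initial    0.2227   0.04591   0.01501    0.2359
  Change    -0.1456   0.07278    0.1456   0.07278
  Equil     0.07715    0.1187    0.1606    0.3087
  solve Keq expr → x = 0.07278; check Q = 0.1587
Then add 0.01458 M of M.
Step 2:
                  M         D         E         X
  Initial   0.09173    0.1187    0.1606    0.3087
  Change  -0.008493  0.004246  0.008493  0.004246
  Equil     0.08323    0.1229    0.1691    0.3129
  solve Keq expr → x = 0.004246; check Q = 0.1587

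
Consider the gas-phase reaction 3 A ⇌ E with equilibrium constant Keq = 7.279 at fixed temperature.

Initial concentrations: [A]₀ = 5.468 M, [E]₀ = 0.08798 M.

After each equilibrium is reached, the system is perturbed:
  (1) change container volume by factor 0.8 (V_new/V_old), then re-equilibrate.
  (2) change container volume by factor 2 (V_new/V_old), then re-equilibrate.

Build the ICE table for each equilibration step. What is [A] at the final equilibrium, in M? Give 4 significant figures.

Q₀ = 5.3814e-04 vs Keq = 7.279 ⇒ Q<K, forward
Step 1:
                    A           E
  init          5.468     0.08798
  Δ            -4.852       1.617
  eq           0.6165       1.705
  solve Keq expr → x = 1.617; check Q = 7.279
Then change container volume by factor 0.8 (V_new/V_old).
Step 2:
                    A           E
  init         0.7706       2.131
  Δ            -0.103     0.03432
  eq           0.6676       2.166
  solve Keq expr → x = 0.03432; check Q = 7.279
Then change container volume by factor 2 (V_new/V_old).
Step 3:
                    A           E
  init         0.3338       1.083
  Δ            0.1858    -0.06192
  eq           0.5196       1.021
  solve Keq expr → x = -0.06192; check Q = 7.279

[A]_eq = 0.5196 M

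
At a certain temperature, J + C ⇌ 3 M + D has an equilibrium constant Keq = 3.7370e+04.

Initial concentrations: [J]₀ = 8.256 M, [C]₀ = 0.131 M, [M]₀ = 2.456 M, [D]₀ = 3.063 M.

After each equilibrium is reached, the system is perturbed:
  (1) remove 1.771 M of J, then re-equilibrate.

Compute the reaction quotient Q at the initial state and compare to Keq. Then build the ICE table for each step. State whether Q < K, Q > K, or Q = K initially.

Q₀ = 41.96; Q < K (proceeds forward)

Q₀ = 41.96 vs Keq = 3.7370e+04 ⇒ Q<K, forward
Step 1:
                   J          C          M          D
  Initial      8.256      0.131      2.456      3.063
  Change     -0.1308    -0.1308     0.3923     0.1308
  Equil        8.125 2.4304e-04      2.848      3.194
  solve Keq expr → x = 0.1308; check Q = 3.7370e+04
Then remove 1.771 M of J.
Step 2:
                   J          C          M          D
  Initial      6.354 2.4304e-04      2.848      3.194
  Change  6.7663e-05 6.7663e-05 -2.0299e-04 -6.7663e-05
  Equil        6.354 3.1071e-04      2.848      3.194
  solve Keq expr → x = -6.7663e-05; check Q = 3.7370e+04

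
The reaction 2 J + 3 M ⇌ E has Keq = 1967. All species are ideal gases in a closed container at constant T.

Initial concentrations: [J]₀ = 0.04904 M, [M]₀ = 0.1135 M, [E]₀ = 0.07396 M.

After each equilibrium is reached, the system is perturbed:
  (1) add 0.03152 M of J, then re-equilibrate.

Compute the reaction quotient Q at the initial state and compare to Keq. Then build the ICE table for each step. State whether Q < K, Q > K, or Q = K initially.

Q₀ = 2.1033e+04; Q > K (proceeds reverse)

Q₀ = 2.1033e+04 vs Keq = 1967 ⇒ Q>K, reverse
Step 1:
                  J         M         E
  Initial   0.04904    0.1135   0.07396
  Change    0.03304   0.04955  -0.01652
  Equil     0.08208    0.1631   0.05744
  solve Keq expr → x = -0.01652; check Q = 1967
Then add 0.03152 M of J.
Step 2:
                  J         M         E
  Initial    0.1136    0.1631   0.05744
  Change    -0.0116   -0.0174  0.005799
  Equil       0.102    0.1457   0.06324
  solve Keq expr → x = 0.005799; check Q = 1967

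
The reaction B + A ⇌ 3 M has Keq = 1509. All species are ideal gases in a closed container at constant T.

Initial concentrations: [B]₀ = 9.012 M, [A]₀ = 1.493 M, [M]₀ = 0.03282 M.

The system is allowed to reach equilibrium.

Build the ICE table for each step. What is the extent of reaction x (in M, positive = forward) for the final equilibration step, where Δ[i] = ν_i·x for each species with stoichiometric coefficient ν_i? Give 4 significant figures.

Q₀ = 2.6275e-06 vs Keq = 1509 ⇒ Q<K, forward
Step 1:
                   B          A          M
  init         9.012      1.493    0.03282
  Δ           -1.485     -1.485      4.455
  eq           7.527   0.007959      4.488
  solve Keq expr → x = 1.485; check Q = 1509

x = 1.485 M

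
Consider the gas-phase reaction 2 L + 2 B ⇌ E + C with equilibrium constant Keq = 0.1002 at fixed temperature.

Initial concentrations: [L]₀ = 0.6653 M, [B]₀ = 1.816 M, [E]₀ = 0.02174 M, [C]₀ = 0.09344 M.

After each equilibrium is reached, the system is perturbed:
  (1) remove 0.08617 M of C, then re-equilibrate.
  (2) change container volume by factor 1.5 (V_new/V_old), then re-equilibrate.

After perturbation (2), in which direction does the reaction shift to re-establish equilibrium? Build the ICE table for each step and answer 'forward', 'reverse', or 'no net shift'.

Q₀ = 0.001392 vs Keq = 0.1002 ⇒ Q<K, forward
Step 1:
                    L           B           E           C
  I            0.6653       1.816     0.02174     0.09344
  C           -0.2738     -0.2738      0.1369      0.1369
  E            0.3915       1.542      0.1586      0.2303
  solve Keq expr → x = 0.1369; check Q = 0.1002
Then remove 0.08617 M of C.
Step 2:
                    L           B           E           C
  I            0.3915       1.542      0.1586      0.1442
  C          -0.03626    -0.03626     0.01813     0.01813
  E            0.3553       1.506      0.1768      0.1623
  solve Keq expr → x = 0.01813; check Q = 0.1002
Then change container volume by factor 1.5 (V_new/V_old).
Step 3:
                    L           B           E           C
  I            0.2369       1.004      0.1178      0.1082
  C           0.04152     0.04152    -0.02076    -0.02076
  E            0.2784       1.046     0.09708     0.08743
  solve Keq expr → x = -0.02076; check Q = 0.1002

Direction: reverse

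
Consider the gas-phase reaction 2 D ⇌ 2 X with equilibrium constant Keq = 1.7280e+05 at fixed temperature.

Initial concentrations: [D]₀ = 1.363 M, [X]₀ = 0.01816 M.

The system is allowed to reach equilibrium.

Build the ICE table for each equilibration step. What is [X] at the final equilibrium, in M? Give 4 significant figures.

Q₀ = 1.7752e-04 vs Keq = 1.7280e+05 ⇒ Q<K, forward
Step 1:
                  D         X
  I           1.363   0.01816
  C           -1.36      1.36
  E        0.003315     1.378
  solve Keq expr → x = 0.6798; check Q = 1.7280e+05

[X]_eq = 1.378 M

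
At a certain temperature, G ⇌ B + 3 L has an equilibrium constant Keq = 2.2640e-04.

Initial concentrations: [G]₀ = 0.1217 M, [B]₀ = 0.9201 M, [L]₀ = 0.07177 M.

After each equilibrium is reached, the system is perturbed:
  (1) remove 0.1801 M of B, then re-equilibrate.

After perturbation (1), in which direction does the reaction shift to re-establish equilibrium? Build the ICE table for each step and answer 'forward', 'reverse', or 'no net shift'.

Direction: forward

Q₀ = 0.002795 vs Keq = 2.2640e-04 ⇒ Q>K, reverse
Step 1:
                   G          B          L
  Initial     0.1217     0.9201    0.07177
  Change     0.01316   -0.01316   -0.03948
  Equil       0.1349     0.9069    0.03229
  solve Keq expr → x = -0.01316; check Q = 2.2640e-04
Then remove 0.1801 M of B.
Step 2:
                   G          B          L
  Initial     0.1349     0.7268    0.03229
  Change  -7.9715e-04 7.9715e-04   0.002391
  Equil       0.1341     0.7276    0.03468
  solve Keq expr → x = 7.9715e-04; check Q = 2.2640e-04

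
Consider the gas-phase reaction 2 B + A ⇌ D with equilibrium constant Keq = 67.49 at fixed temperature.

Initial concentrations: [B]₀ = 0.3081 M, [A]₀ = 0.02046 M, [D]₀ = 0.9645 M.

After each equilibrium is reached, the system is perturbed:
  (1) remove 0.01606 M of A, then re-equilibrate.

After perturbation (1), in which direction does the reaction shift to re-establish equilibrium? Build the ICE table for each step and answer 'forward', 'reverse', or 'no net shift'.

Q₀ = 496.6 vs Keq = 67.49 ⇒ Q>K, reverse
Step 1:
                   B          A          D
  I           0.3081    0.02046     0.9645
  C           0.1118     0.0559    -0.0559
  E           0.4199    0.07636     0.9086
  solve Keq expr → x = -0.0559; check Q = 67.49
Then remove 0.01606 M of A.
Step 2:
                   B          A          D
  I           0.4199     0.0603     0.9086
  C          0.01825   0.009126  -0.009126
  E           0.4381    0.06942     0.8995
  solve Keq expr → x = -0.009126; check Q = 67.49

Direction: reverse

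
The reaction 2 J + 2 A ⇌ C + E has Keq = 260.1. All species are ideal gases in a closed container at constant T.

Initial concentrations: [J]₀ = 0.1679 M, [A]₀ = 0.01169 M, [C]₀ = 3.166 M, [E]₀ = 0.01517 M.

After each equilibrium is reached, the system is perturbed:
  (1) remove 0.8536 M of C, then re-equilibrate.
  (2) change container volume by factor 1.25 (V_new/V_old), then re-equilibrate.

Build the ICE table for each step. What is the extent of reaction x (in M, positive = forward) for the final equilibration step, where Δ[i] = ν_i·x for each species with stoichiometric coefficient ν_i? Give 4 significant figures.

x = -8.9849e-04 M

Q₀ = 1.2467e+04 vs Keq = 260.1 ⇒ Q>K, reverse
Step 1:
                   J          A          C          E
  init        0.1679    0.01169      3.166    0.01517
  Δ          0.02307    0.02307   -0.01154   -0.01154
  eq           0.191    0.03476      3.154   0.003634
  solve Keq expr → x = -0.01154; check Q = 260.1
Then remove 0.8536 M of C.
Step 2:
                   J          A          C          E
  init         0.191    0.03476      2.301   0.003634
  Δ        -0.001628  -0.001628 8.1400e-04 8.1400e-04
  eq          0.1893    0.03313      2.302   0.004448
  solve Keq expr → x = 8.1400e-04; check Q = 260.1
Then change container volume by factor 1.25 (V_new/V_old).
Step 3:
                   J          A          C          E
  init        0.1515    0.02651      1.841   0.003558
  Δ         0.001797   0.001797 -8.9849e-04 -8.9849e-04
  eq          0.1533     0.0283       1.84    0.00266
  solve Keq expr → x = -8.9849e-04; check Q = 260.1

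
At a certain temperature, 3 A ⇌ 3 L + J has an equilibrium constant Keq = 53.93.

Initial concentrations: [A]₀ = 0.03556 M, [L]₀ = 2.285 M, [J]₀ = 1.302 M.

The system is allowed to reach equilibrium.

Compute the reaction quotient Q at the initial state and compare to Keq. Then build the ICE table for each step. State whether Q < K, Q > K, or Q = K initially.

Q₀ = 3.4545e+05; Q > K (proceeds reverse)

Q₀ = 3.4545e+05 vs Keq = 53.93 ⇒ Q>K, reverse
Step 1:
                   A          L          J
  init       0.03556      2.285      1.302
  Δ           0.4678    -0.4678    -0.1559
  eq          0.5033      1.817      1.146
  solve Keq expr → x = -0.1559; check Q = 53.93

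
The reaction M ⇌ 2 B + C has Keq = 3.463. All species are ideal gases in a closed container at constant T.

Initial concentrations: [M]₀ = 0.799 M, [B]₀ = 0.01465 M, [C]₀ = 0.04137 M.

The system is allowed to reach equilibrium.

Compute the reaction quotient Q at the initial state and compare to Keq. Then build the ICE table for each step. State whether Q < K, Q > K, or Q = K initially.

Q₀ = 1.1113e-05 vs Keq = 3.463 ⇒ Q<K, forward
Step 1:
                   M          B          C
  init         0.799    0.01465    0.04137
  Δ          -0.5671      1.134     0.5671
  eq          0.2319      1.149     0.6085
  solve Keq expr → x = 0.5671; check Q = 3.463

Q₀ = 1.1113e-05; Q < K (proceeds forward)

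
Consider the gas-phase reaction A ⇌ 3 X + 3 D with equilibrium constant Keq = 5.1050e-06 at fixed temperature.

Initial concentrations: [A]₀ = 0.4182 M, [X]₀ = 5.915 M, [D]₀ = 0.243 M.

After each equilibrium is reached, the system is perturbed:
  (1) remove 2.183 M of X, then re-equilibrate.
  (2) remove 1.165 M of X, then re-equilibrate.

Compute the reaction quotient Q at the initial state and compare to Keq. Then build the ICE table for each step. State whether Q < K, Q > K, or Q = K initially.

Q₀ = 7.101; Q > K (proceeds reverse)

Q₀ = 7.101 vs Keq = 5.1050e-06 ⇒ Q>K, reverse
Step 1:
                    A           X           D
  I            0.4182       5.915       0.243
  C            0.0802     -0.2406     -0.2406
  E            0.4984       5.674    0.002406
  solve Keq expr → x = -0.0802; check Q = 5.1050e-06
Then remove 2.183 M of X.
Step 2:
                    A           X           D
  I            0.4984       3.491    0.002406
  C       -5.0042e-04    0.001501    0.001501
  E            0.4979       3.493    0.003907
  solve Keq expr → x = 5.0042e-04; check Q = 5.1050e-06
Then remove 1.165 M of X.
Step 3:
                    A           X           D
  I            0.4979       2.328    0.003907
  C       -6.4929e-04    0.001948    0.001948
  E            0.4972        2.33    0.005855
  solve Keq expr → x = 6.4929e-04; check Q = 5.1050e-06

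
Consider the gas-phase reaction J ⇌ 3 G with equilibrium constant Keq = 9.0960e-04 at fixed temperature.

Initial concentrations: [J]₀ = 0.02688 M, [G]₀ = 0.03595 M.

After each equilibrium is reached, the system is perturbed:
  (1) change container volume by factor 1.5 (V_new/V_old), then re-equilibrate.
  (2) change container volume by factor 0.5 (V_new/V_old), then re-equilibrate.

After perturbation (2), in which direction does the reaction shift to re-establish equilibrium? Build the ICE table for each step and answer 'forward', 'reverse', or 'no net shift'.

Direction: reverse

Q₀ = 0.001728 vs Keq = 9.0960e-04 ⇒ Q>K, reverse
Step 1:
                    J           G
  Initial     0.02688     0.03595
  Change     0.002067     -0.0062
  Equil       0.02895     0.02975
  solve Keq expr → x = -0.002067; check Q = 9.0960e-04
Then change container volume by factor 1.5 (V_new/V_old).
Step 2:
                    J           G
  Initial      0.0193     0.01983
  Change    -0.001777    0.005332
  Equil       0.01752     0.02517
  solve Keq expr → x = 0.001777; check Q = 9.0960e-04
Then change container volume by factor 0.5 (V_new/V_old).
Step 3:
                    J           G
  Initial     0.03504     0.05033
  Change     0.005667      -0.017
  Equil       0.04071     0.03333
  solve Keq expr → x = -0.005667; check Q = 9.0960e-04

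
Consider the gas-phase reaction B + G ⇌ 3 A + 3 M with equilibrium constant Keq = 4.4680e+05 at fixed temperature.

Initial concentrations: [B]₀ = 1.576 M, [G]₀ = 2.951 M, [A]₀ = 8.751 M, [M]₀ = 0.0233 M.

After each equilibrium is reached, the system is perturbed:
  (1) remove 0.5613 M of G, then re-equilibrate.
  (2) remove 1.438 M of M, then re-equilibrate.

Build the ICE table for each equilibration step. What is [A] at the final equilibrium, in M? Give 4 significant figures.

Q₀ = 0.001823 vs Keq = 4.4680e+05 ⇒ Q<K, forward
Step 1:
                   B          G          A          M
  I            1.576      2.951      8.751     0.0233
  C           -1.366     -1.366      4.099      4.099
  E           0.2098      1.585      12.85      4.122
  solve Keq expr → x = 1.366; check Q = 4.4680e+05
Then remove 0.5613 M of G.
Step 2:
                   B          G          A          M
  I           0.2098      1.024      12.85      4.122
  C           0.0538     0.0538    -0.1614    -0.1614
  E           0.2636      1.077      12.69       3.96
  solve Keq expr → x = -0.0538; check Q = 4.4680e+05
Then remove 1.438 M of M.
Step 3:
                   B          G          A          M
  I           0.2636      1.077      12.69      2.522
  C          -0.1319    -0.1319     0.3956     0.3956
  E           0.1317     0.9454      13.08      2.918
  solve Keq expr → x = 0.1319; check Q = 4.4680e+05

[A]_eq = 13.08 M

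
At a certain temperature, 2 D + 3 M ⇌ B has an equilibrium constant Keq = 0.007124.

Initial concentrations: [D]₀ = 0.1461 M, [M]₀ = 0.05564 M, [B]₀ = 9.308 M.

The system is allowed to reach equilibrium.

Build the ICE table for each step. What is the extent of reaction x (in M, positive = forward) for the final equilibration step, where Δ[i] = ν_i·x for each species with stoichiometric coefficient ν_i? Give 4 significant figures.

x = -1.548 M

Q₀ = 2.5316e+06 vs Keq = 0.007124 ⇒ Q>K, reverse
Step 1:
                   D          M          B
  init        0.1461    0.05564      9.308
  Δ            3.095      4.643     -1.548
  eq           3.241      4.698       7.76
  solve Keq expr → x = -1.548; check Q = 0.007124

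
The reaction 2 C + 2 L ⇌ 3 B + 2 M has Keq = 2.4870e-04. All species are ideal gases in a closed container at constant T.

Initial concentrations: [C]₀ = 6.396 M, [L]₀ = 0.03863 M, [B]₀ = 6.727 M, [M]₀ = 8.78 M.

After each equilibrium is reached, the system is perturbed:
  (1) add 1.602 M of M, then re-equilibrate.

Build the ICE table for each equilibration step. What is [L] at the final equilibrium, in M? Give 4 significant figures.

[L]_eq = 4.36 M

Q₀ = 3.8440e+05 vs Keq = 2.4870e-04 ⇒ Q>K, reverse
Step 1:
                  C         L         B         M
  Initial     6.396   0.03863     6.727      8.78
  Change      4.286     4.286     -6.43    -4.286
  Equil       10.68     4.325    0.2974     4.494
  solve Keq expr → x = -2.143; check Q = 2.4870e-04
Then add 1.602 M of M.
Step 2:
                  C         L         B         M
  Initial     10.68     4.325    0.2974     6.096
  Change    0.03463   0.03463  -0.05195  -0.03463
  Equil       10.72      4.36    0.2454     6.061
  solve Keq expr → x = -0.01732; check Q = 2.4870e-04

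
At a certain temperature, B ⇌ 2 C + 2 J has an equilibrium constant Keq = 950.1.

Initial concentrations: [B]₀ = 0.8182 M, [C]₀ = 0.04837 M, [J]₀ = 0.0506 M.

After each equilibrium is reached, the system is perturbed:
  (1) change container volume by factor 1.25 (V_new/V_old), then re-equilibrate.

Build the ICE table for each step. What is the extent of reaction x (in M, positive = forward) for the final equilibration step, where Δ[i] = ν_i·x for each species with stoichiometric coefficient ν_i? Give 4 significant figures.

Q₀ = 7.3214e-06 vs Keq = 950.1 ⇒ Q<K, forward
Step 1:
                  B         C         J
  I          0.8182   0.04837    0.0506
  C           -0.81      1.62      1.62
  E        0.008177     1.668     1.671
  solve Keq expr → x = 0.81; check Q = 950.1
Then change container volume by factor 1.25 (V_new/V_old).
Step 2:
                  B         C         J
  I        0.006542     1.335     1.337
  C       -0.003129  0.006258  0.006258
  E        0.003413     1.341     1.343
  solve Keq expr → x = 0.003129; check Q = 950.1

x = 0.003129 M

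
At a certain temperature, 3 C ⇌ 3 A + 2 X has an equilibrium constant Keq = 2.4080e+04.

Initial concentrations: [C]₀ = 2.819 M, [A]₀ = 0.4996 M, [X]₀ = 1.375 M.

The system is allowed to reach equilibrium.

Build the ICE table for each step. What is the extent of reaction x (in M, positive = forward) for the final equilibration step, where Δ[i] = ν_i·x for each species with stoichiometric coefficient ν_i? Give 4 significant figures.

Q₀ = 0.01052 vs Keq = 2.4080e+04 ⇒ Q<K, forward
Step 1:
                  C         A         X
  init        2.819    0.4996     1.375
  Δ          -2.591     2.591     1.728
  eq         0.2277     3.091     3.103
  solve Keq expr → x = 0.8638; check Q = 2.4080e+04

x = 0.8638 M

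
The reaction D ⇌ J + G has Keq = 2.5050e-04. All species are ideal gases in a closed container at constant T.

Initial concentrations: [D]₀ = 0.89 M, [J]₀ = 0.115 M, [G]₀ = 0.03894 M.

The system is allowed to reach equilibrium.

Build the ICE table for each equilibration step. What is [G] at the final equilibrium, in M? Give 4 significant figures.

[G]_eq = 0.002936 M

Q₀ = 0.005032 vs Keq = 2.5050e-04 ⇒ Q>K, reverse
Step 1:
                  D         J         G
  I            0.89     0.115   0.03894
  C           0.036    -0.036    -0.036
  E           0.926     0.079  0.002936
  solve Keq expr → x = -0.036; check Q = 2.5050e-04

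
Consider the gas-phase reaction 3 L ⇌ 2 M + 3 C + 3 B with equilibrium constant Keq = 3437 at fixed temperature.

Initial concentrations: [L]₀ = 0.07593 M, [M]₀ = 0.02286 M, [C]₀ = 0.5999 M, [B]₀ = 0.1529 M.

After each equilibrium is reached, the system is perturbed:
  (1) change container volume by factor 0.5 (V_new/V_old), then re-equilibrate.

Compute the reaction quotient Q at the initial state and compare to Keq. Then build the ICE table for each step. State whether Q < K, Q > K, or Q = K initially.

Q₀ = 9.2124e-04; Q < K (proceeds forward)

Q₀ = 9.2124e-04 vs Keq = 3437 ⇒ Q<K, forward
Step 1:
                    L           M           C           B
  Initial     0.07593     0.02286      0.5999      0.1529
  Change     -0.07417     0.04945     0.07417     0.07417
  Equil       0.00176     0.07231      0.6741      0.2271
  solve Keq expr → x = 0.02472; check Q = 3437
Then change container volume by factor 0.5 (V_new/V_old).
Step 2:
                    L           M           C           B
  Initial    0.003521      0.1446       1.348      0.4541
  Change     0.007179   -0.004786   -0.007179   -0.007179
  Equil        0.0107      0.1398       1.341       0.447
  solve Keq expr → x = -0.002393; check Q = 3437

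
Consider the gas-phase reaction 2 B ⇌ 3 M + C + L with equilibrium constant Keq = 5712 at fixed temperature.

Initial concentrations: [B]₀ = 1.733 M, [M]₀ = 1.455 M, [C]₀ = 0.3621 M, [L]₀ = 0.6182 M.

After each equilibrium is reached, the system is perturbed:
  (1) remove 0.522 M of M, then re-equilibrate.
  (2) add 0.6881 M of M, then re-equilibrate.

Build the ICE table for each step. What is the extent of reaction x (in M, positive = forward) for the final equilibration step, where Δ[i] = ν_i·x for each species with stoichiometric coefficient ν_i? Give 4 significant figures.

x = -0.01509 M

Q₀ = 0.2296 vs Keq = 5712 ⇒ Q<K, forward
Step 1:
                    B           M           C           L
  Initial       1.733       1.455      0.3621      0.6182
  Change       -1.604       2.406       0.802       0.802
  Equil        0.1291       3.861       1.164        1.42
  solve Keq expr → x = 0.802; check Q = 5712
Then remove 0.522 M of M.
Step 2:
                    B           M           C           L
  Initial      0.1291       3.339       1.164        1.42
  Change     -0.02274     0.03411     0.01137     0.01137
  Equil        0.1063       3.373       1.175       1.432
  solve Keq expr → x = 0.01137; check Q = 5712
Then add 0.6881 M of M.
Step 3:
                    B           M           C           L
  Initial      0.1063       4.061       1.175       1.432
  Change      0.03018    -0.04528    -0.01509    -0.01509
  Equil        0.1365       4.016        1.16       1.416
  solve Keq expr → x = -0.01509; check Q = 5712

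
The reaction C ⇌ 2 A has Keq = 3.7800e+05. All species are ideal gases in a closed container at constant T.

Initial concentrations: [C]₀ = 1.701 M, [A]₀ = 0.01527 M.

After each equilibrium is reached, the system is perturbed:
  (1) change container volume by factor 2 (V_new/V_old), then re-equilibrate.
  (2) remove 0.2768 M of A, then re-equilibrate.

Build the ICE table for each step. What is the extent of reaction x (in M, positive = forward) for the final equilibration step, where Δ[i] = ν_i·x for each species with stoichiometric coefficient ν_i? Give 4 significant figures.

Q₀ = 1.3708e-04 vs Keq = 3.7800e+05 ⇒ Q<K, forward
Step 1:
                  C         A
  I           1.701   0.01527
  C          -1.701     3.402
  E       3.0892e-05     3.417
  solve Keq expr → x = 1.701; check Q = 3.7800e+05
Then change container volume by factor 2 (V_new/V_old).
Step 2:
                  C         A
  I       1.5446e-05     1.709
  C       -7.7230e-06 1.5446e-05
  E       7.7232e-06     1.709
  solve Keq expr → x = 7.7230e-06; check Q = 3.7800e+05
Then remove 0.2768 M of A.
Step 3:
                  C         A
  I       7.7232e-06     1.432
  C       -2.2996e-06 4.5993e-06
  E       5.4236e-06     1.432
  solve Keq expr → x = 2.2996e-06; check Q = 3.7800e+05

x = 2.2996e-06 M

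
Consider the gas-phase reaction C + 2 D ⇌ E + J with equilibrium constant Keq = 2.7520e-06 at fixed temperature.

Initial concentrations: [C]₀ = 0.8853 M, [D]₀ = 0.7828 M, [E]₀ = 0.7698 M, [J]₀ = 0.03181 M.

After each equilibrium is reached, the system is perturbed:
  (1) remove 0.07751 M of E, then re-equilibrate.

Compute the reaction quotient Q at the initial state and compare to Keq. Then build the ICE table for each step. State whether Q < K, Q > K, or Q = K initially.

Q₀ = 0.04514; Q > K (proceeds reverse)

Q₀ = 0.04514 vs Keq = 2.7520e-06 ⇒ Q>K, reverse
Step 1:
                   C          D          E          J
  Initial     0.8853     0.7828     0.7698    0.03181
  Change     0.03181    0.06362   -0.03181   -0.03181
  Equil       0.9171     0.8464      0.738 2.4501e-06
  solve Keq expr → x = -0.03181; check Q = 2.7520e-06
Then remove 0.07751 M of E.
Step 2:
                   C          D          E          J
  Initial     0.9171     0.8464     0.6605 2.4501e-06
  Change  -2.8752e-07 -5.7504e-07 2.8752e-07 2.8752e-07
  Equil       0.9171     0.8464     0.6605 2.7376e-06
  solve Keq expr → x = 2.8752e-07; check Q = 2.7520e-06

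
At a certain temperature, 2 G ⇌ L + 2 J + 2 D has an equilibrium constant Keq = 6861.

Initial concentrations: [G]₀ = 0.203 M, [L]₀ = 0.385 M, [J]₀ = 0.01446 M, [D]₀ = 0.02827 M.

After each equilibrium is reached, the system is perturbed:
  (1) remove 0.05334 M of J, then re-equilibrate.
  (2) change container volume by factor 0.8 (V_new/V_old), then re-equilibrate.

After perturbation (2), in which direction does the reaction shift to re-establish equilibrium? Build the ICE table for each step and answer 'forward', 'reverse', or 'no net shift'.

Direction: reverse

Q₀ = 1.5612e-06 vs Keq = 6861 ⇒ Q<K, forward
Step 1:
                  G         L         J         D
  I           0.203     0.385   0.01446   0.02827
  C         -0.2026    0.1013    0.2026    0.2026
  E       4.2181e-04    0.4863     0.217    0.2308
  solve Keq expr → x = 0.1013; check Q = 6861
Then remove 0.05334 M of J.
Step 2:
                  G         L         J         D
  I       4.2181e-04    0.4863    0.1637    0.2308
  C       -1.0331e-04 5.1653e-05 1.0331e-04 1.0331e-04
  E       3.1850e-04    0.4863    0.1638     0.231
  solve Keq expr → x = 5.1653e-05; check Q = 6861
Then change container volume by factor 0.8 (V_new/V_old).
Step 3:
                  G         L         J         D
  I       3.9813e-04    0.6079    0.2048    0.2887
  C       1.5751e-04 -7.8753e-05 -1.5751e-04 -1.5751e-04
  E       5.5564e-04    0.6078    0.2046    0.2885
  solve Keq expr → x = -7.8753e-05; check Q = 6861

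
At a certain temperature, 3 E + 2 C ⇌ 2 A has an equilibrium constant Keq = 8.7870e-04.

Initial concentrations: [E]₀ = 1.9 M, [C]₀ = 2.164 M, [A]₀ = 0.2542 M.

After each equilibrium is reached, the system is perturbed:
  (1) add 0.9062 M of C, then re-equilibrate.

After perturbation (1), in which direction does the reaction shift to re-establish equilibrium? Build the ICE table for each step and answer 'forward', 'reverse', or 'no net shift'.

Direction: forward

Q₀ = 0.002012 vs Keq = 8.7870e-04 ⇒ Q>K, reverse
Step 1:
                  E         C         A
  Initial       1.9     2.164    0.2542
  Change     0.1006   0.06706  -0.06706
  Equil       2.001     2.231    0.1871
  solve Keq expr → x = -0.03353; check Q = 8.7870e-04
Then add 0.9062 M of C.
Step 2:
                  E         C         A
  Initial     2.001     3.137    0.1871
  Change   -0.08313  -0.05542   0.05542
  Equil       1.917     3.082    0.2426
  solve Keq expr → x = 0.02771; check Q = 8.7870e-04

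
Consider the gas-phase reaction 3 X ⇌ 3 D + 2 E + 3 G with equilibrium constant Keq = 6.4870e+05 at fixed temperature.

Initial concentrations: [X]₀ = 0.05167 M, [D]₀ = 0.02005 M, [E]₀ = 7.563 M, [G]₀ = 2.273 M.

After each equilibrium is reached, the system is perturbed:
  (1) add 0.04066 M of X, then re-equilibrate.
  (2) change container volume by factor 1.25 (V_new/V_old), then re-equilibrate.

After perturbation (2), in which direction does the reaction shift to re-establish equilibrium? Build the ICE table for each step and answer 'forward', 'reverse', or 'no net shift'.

Q₀ = 39.25 vs Keq = 6.4870e+05 ⇒ Q<K, forward
Step 1:
                    X           D           E           G
  Initial     0.05167     0.02005       7.563       2.273
  Change     -0.04495     0.04495     0.02996     0.04495
  Equil      0.006723       0.065       7.593       2.318
  solve Keq expr → x = 0.01498; check Q = 6.4870e+05
Then add 0.04066 M of X.
Step 2:
                    X           D           E           G
  Initial     0.04738       0.065       7.593       2.318
  Change     -0.03668     0.03668     0.02445     0.03668
  Equil       0.01071      0.1017       7.617       2.355
  solve Keq expr → x = 0.01223; check Q = 6.4870e+05
Then change container volume by factor 1.25 (V_new/V_old).
Step 3:
                    X           D           E           G
  Initial    0.008565     0.08134       6.094       1.884
  Change    -0.002472    0.002472    0.001648    0.002472
  Equil      0.006094     0.08381       6.096       1.886
  solve Keq expr → x = 8.2390e-04; check Q = 6.4870e+05

Direction: forward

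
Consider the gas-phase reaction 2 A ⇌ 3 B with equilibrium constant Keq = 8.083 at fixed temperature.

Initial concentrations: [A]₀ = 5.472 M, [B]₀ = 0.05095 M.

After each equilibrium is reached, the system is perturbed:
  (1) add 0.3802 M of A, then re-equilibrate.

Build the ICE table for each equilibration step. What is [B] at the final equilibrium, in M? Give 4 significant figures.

[B]_eq = 4.234 M

Q₀ = 4.4171e-06 vs Keq = 8.083 ⇒ Q<K, forward
Step 1:
                  A         B
  init        5.472   0.05095
  Δ          -2.643     3.964
  eq          2.829     4.015
  solve Keq expr → x = 1.321; check Q = 8.083
Then add 0.3802 M of A.
Step 2:
                  A         B
  init         3.21     4.015
  Δ         -0.1458    0.2187
  eq          3.064     4.234
  solve Keq expr → x = 0.07292; check Q = 8.083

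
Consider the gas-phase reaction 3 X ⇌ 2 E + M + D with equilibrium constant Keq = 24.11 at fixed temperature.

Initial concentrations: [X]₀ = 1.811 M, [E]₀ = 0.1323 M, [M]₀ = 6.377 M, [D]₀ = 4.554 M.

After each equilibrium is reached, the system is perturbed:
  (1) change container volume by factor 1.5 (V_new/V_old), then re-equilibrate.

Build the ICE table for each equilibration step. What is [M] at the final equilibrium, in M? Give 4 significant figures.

[M]_eq = 4.47 M

Q₀ = 0.08558 vs Keq = 24.11 ⇒ Q<K, forward
Step 1:
                   X          E          M          D
  init         1.811     0.1323      6.377      4.554
  Δ          -0.9091     0.6061      0.303      0.303
  eq          0.9019     0.7384       6.68      4.857
  solve Keq expr → x = 0.303; check Q = 24.11
Then change container volume by factor 1.5 (V_new/V_old).
Step 2:
                   X          E          M          D
  init        0.6013     0.4922      4.453      3.238
  Δ         -0.05062    0.03375    0.01687    0.01687
  eq          0.5506      0.526       4.47      3.255
  solve Keq expr → x = 0.01687; check Q = 24.11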